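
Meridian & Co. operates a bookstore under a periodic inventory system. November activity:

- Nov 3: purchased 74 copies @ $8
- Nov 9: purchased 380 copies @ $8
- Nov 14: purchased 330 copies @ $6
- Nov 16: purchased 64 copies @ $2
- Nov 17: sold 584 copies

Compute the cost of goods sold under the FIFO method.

COGS = $4,412

Nov 17, 584 sold [FIFO — oldest first]: 74 @ $8 + 380 @ $8 + 130 @ $6 = $4,412
Ending inventory: 200 @ $6 + 64 @ $2 = $1,328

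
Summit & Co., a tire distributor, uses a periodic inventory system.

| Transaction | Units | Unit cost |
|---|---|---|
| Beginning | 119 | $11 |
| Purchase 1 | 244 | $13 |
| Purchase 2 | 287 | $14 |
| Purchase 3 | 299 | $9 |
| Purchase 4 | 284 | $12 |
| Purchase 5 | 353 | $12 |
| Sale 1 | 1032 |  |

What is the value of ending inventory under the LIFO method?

Ending inventory = $7,155

Sale 1 (1032) [LIFO — newest first]: 353 @ $12 + 284 @ $12 + 299 @ $9 + 96 @ $14 = $11,679
Ending inventory: 119 @ $11 + 244 @ $13 + 191 @ $14 = $7,155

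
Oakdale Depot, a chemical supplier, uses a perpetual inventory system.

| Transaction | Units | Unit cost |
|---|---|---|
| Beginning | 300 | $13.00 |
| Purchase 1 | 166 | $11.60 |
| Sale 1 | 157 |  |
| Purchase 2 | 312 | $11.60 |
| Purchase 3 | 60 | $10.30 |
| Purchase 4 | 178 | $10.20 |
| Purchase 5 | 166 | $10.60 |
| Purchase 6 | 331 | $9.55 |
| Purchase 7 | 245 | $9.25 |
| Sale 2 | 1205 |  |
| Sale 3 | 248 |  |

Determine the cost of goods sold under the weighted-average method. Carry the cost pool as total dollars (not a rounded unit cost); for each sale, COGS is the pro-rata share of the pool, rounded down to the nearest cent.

After Beginning: 300 on hand, pool $3,900.00 (≈ $13.0000 each)
After Purchase 1: 466 on hand, pool $5,825.60 (≈ $12.5013 each)
Sale 1, sell 157: 157/466 × $5,825.60 → $1,962.70
After Purchase 2: 621 on hand, pool $7,482.10 (≈ $12.0485 each)
After Purchase 3: 681 on hand, pool $8,100.10 (≈ $11.8944 each)
After Purchase 4: 859 on hand, pool $9,915.70 (≈ $11.5433 each)
After Purchase 5: 1025 on hand, pool $11,675.30 (≈ $11.3905 each)
After Purchase 6: 1356 on hand, pool $14,836.35 (≈ $10.9413 each)
After Purchase 7: 1601 on hand, pool $17,102.60 (≈ $10.6824 each)
Sale 2, sell 1205: 1205/1601 × $17,102.60 → $12,872.35
Sale 3, sell 248: 248/396 × $4,230.25 → $2,649.24
Total COGS = $1,962.70 + $12,872.35 + $2,649.24 = $17,484.29
Ending inventory (cost pool remaining) = $1,581.01

COGS = $17,484.29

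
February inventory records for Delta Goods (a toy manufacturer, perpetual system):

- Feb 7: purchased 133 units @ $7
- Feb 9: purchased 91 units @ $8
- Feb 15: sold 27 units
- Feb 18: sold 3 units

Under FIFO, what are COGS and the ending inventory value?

Feb 15, 27 sold [FIFO — oldest first]: 27 @ $7 = $189
Feb 18, 3 sold [FIFO — oldest first]: 3 @ $7 = $21
Total COGS = $189 + $21 = $210
Ending inventory: 103 @ $7 + 91 @ $8 = $1,449

COGS = $210; ending inventory = $1,449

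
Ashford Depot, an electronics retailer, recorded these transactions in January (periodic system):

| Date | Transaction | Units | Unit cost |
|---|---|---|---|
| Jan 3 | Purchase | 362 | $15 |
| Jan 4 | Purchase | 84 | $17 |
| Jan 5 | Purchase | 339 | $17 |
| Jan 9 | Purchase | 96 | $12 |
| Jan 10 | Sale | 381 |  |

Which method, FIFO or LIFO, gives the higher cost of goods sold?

LIFO

FIFO COGS: 362 @ $15 + 19 @ $17 = $5,753
LIFO COGS: 96 @ $12 + 285 @ $17 = $5,997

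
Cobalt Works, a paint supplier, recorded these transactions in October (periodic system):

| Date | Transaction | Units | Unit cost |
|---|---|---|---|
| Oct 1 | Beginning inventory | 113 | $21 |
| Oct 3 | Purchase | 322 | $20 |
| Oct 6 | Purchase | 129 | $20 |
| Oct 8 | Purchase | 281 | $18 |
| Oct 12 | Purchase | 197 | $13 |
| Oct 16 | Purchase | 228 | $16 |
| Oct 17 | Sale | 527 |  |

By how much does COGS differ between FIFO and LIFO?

$2,608

FIFO COGS: 113 @ $21 + 322 @ $20 + 92 @ $20 = $10,653
LIFO COGS: 228 @ $16 + 197 @ $13 + 102 @ $18 = $8,045
Difference = |$10,653 − $8,045| = $2,608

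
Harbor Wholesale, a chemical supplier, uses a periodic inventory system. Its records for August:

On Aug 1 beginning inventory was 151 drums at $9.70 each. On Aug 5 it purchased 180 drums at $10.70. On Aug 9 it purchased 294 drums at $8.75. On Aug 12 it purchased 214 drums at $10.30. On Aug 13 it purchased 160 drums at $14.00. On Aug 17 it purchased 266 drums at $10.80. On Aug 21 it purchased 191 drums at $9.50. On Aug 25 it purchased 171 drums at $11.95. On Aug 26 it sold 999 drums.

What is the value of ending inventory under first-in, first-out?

Aug 26, 999 sold [FIFO — oldest first]: 151 @ $9.70 + 180 @ $10.70 + 294 @ $8.75 + 214 @ $10.30 + 160 @ $14.00 = $10,407.40
Ending inventory: 266 @ $10.80 + 191 @ $9.50 + 171 @ $11.95 = $6,730.75
Check: goods available $17,138.15 = COGS $10,407.40 + ending $6,730.75

Ending inventory = $6,730.75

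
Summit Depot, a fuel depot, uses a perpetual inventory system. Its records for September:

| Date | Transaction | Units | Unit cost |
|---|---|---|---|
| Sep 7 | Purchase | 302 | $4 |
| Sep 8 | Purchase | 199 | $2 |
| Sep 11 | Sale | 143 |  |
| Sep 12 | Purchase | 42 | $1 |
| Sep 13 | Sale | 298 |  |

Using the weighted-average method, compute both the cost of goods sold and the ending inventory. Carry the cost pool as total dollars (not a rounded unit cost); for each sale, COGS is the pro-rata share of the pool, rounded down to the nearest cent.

After Sep 7: 302 on hand, pool $1,208.00 (≈ $4.0000 each)
After Sep 8: 501 on hand, pool $1,606.00 (≈ $3.2056 each)
Sep 11, sell 143: 143/501 × $1,606.00 → $458.39
After Sep 12: 400 on hand, pool $1,189.61 (≈ $2.9740 each)
Sep 13, sell 298: 298/400 × $1,189.61 → $886.25
Total COGS = $458.39 + $886.25 = $1,344.64
Ending inventory (cost pool remaining) = $303.36
Check: goods available $1,648.00 = COGS $1,344.64 + ending $303.36

COGS = $1,344.64; ending inventory = $303.36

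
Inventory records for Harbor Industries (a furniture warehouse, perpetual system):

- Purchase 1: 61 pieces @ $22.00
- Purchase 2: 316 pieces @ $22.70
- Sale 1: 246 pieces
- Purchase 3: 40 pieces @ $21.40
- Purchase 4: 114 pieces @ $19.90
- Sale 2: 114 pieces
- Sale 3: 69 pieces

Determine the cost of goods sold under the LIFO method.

Sale 1 (246) [LIFO — newest first]: 246 @ $22.70 = $5,584.20
Sale 2 (114) [LIFO — newest first]: 114 @ $19.90 = $2,268.60
Sale 3 (69) [LIFO — newest first]: 40 @ $21.40 + 29 @ $22.70 = $1,514.30
Total COGS = $5,584.20 + $2,268.60 + $1,514.30 = $9,367.10
Ending inventory: 61 @ $22.00 + 41 @ $22.70 = $2,272.70
Check: goods available $11,639.80 = COGS $9,367.10 + ending $2,272.70

COGS = $9,367.10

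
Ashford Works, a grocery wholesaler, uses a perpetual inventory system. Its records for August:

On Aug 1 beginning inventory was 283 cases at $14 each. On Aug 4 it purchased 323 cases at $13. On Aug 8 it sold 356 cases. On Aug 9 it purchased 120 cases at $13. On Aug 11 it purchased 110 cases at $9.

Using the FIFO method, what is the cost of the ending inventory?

Aug 8, 356 sold [FIFO — oldest first]: 283 @ $14 + 73 @ $13 = $4,911
Ending inventory: 250 @ $13 + 120 @ $13 + 110 @ $9 = $5,800

Ending inventory = $5,800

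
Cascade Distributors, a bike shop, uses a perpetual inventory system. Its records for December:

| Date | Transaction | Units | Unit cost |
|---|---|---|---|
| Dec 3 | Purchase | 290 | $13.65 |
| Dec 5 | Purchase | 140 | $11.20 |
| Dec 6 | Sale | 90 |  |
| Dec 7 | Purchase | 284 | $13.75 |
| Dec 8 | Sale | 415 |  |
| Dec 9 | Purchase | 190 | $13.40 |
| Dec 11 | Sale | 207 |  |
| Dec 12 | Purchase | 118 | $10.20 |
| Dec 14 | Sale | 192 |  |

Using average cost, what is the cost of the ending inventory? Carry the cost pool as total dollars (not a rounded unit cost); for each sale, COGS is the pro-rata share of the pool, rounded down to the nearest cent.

Ending inventory = $1,432.15

After Dec 3: 290 on hand, pool $3,958.50 (≈ $13.6500 each)
After Dec 5: 430 on hand, pool $5,526.50 (≈ $12.8523 each)
Dec 6, sell 90: 90/430 × $5,526.50 → $1,156.70
After Dec 7: 624 on hand, pool $8,274.80 (≈ $13.2609 each)
Dec 8, sell 415: 415/624 × $8,274.80 → $5,503.27
After Dec 9: 399 on hand, pool $5,317.53 (≈ $13.3271 each)
Dec 11, sell 207: 207/399 × $5,317.53 → $2,758.71
After Dec 12: 310 on hand, pool $3,762.42 (≈ $12.1368 each)
Dec 14, sell 192: 192/310 × $3,762.42 → $2,330.27
Total COGS = $1,156.70 + $5,503.27 + $2,758.71 + $2,330.27 = $11,748.95
Ending inventory (cost pool remaining) = $1,432.15
Check: goods available $13,181.10 = COGS $11,748.95 + ending $1,432.15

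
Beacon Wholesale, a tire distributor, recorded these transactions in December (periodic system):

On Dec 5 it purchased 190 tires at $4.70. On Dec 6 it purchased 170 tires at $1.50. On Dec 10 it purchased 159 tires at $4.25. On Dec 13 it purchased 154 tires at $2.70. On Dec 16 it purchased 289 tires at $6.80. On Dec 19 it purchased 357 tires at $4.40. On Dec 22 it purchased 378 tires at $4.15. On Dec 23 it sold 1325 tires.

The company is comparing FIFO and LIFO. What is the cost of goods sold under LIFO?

FIFO COGS: 190 @ $4.70 + 170 @ $1.50 + 159 @ $4.25 + 154 @ $2.70 + 289 @ $6.80 + 357 @ $4.40 + 6 @ $4.15 = $5,800.45
LIFO COGS: 378 @ $4.15 + 357 @ $4.40 + 289 @ $6.80 + 154 @ $2.70 + 147 @ $4.25 = $6,145.25

COGS = $6,145.25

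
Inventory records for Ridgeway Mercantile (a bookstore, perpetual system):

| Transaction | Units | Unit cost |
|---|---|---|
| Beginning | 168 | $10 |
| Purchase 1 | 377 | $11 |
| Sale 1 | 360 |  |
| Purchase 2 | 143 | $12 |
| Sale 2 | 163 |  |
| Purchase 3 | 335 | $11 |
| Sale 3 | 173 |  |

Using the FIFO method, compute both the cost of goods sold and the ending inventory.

Sale 1 (360) [FIFO — oldest first]: 168 @ $10 + 192 @ $11 = $3,792
Sale 2 (163) [FIFO — oldest first]: 163 @ $11 = $1,793
Sale 3 (173) [FIFO — oldest first]: 22 @ $11 + 143 @ $12 + 8 @ $11 = $2,046
Total COGS = $3,792 + $1,793 + $2,046 = $7,631
Ending inventory: 327 @ $11 = $3,597

COGS = $7,631; ending inventory = $3,597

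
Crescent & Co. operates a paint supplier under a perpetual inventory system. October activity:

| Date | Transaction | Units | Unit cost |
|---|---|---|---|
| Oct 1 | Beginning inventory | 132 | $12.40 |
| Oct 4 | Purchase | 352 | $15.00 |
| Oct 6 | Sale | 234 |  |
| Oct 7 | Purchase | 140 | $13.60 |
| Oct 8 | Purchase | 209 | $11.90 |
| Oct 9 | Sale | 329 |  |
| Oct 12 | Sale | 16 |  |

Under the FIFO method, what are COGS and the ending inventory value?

COGS = $8,208.80; ending inventory = $3,099.10

Oct 6, 234 sold [FIFO — oldest first]: 132 @ $12.40 + 102 @ $15.00 = $3,166.80
Oct 9, 329 sold [FIFO — oldest first]: 250 @ $15.00 + 79 @ $13.60 = $4,824.40
Oct 12, 16 sold [FIFO — oldest first]: 16 @ $13.60 = $217.60
Total COGS = $3,166.80 + $4,824.40 + $217.60 = $8,208.80
Ending inventory: 45 @ $13.60 + 209 @ $11.90 = $3,099.10
Check: goods available $11,307.90 = COGS $8,208.80 + ending $3,099.10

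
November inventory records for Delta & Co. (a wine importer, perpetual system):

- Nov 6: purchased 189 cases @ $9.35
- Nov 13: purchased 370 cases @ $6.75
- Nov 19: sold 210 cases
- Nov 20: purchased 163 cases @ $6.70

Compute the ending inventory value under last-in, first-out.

Ending inventory = $3,939.25

Nov 19, 210 sold [LIFO — newest first]: 210 @ $6.75 = $1,417.50
Ending inventory: 189 @ $9.35 + 160 @ $6.75 + 163 @ $6.70 = $3,939.25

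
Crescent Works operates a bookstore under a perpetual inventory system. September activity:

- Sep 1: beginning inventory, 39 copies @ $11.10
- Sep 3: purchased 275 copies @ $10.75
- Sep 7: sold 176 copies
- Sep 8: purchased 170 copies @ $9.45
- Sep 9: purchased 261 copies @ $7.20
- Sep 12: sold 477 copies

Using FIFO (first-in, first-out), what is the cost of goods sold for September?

Sep 7, 176 sold [FIFO — oldest first]: 39 @ $11.10 + 137 @ $10.75 = $1,905.65
Sep 12, 477 sold [FIFO — oldest first]: 138 @ $10.75 + 170 @ $9.45 + 169 @ $7.20 = $4,306.80
Total COGS = $1,905.65 + $4,306.80 = $6,212.45
Ending inventory: 92 @ $7.20 = $662.40

COGS = $6,212.45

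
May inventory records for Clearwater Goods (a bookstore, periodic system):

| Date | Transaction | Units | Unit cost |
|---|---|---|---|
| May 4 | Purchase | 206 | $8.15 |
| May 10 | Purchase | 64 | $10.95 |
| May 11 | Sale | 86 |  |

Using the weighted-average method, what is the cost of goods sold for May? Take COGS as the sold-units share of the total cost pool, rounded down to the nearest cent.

May 11, sell 86: 86/270 × $2,379.70 → $757.97
Ending inventory (cost pool remaining) = $1,621.73

COGS = $757.97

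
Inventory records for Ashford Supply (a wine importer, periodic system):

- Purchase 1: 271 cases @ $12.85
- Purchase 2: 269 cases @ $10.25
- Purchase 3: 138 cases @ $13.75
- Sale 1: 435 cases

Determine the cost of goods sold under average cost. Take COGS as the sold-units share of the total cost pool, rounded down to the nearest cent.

COGS = $5,220.70

Sale 1, sell 435: 435/678 × $8,137.10 → $5,220.70
Ending inventory (cost pool remaining) = $2,916.40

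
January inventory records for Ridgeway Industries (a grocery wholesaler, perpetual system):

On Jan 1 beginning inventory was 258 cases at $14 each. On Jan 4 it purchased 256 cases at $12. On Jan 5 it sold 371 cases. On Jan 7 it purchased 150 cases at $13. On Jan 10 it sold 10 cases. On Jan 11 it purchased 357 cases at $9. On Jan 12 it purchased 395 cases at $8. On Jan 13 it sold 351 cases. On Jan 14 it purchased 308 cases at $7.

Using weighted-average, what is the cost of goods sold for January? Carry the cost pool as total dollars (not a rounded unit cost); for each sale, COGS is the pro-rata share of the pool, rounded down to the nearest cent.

After Jan 1: 258 on hand, pool $3,612.00 (≈ $14.0000 each)
After Jan 4: 514 on hand, pool $6,684.00 (≈ $13.0039 each)
Jan 5, sell 371: 371/514 × $6,684.00 → $4,824.44
After Jan 7: 293 on hand, pool $3,809.56 (≈ $13.0019 each)
Jan 10, sell 10: 10/293 × $3,809.56 → $130.01
After Jan 11: 640 on hand, pool $6,892.55 (≈ $10.7696 each)
After Jan 12: 1035 on hand, pool $10,052.55 (≈ $9.7126 each)
Jan 13, sell 351: 351/1035 × $10,052.55 → $3,409.12
After Jan 14: 992 on hand, pool $8,799.43 (≈ $8.8704 each)
Total COGS = $4,824.44 + $130.01 + $3,409.12 = $8,363.57
Ending inventory (cost pool remaining) = $8,799.43

COGS = $8,363.57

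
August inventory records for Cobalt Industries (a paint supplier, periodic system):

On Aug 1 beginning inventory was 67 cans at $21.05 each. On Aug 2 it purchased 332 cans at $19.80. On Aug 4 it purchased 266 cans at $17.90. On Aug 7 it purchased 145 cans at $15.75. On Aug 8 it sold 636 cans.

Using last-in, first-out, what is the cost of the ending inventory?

Aug 8, 636 sold [LIFO — newest first]: 145 @ $15.75 + 266 @ $17.90 + 225 @ $19.80 = $11,500.15
Ending inventory: 67 @ $21.05 + 107 @ $19.80 = $3,528.95

Ending inventory = $3,528.95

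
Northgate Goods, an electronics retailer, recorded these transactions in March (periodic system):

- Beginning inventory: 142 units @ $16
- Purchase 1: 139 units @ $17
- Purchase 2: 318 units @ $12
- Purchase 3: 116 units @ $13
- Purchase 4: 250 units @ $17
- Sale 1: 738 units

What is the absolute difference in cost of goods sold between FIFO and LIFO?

$142

FIFO COGS: 142 @ $16 + 139 @ $17 + 318 @ $12 + 116 @ $13 + 23 @ $17 = $10,350
LIFO COGS: 250 @ $17 + 116 @ $13 + 318 @ $12 + 54 @ $17 = $10,492
Difference = |$10,350 − $10,492| = $142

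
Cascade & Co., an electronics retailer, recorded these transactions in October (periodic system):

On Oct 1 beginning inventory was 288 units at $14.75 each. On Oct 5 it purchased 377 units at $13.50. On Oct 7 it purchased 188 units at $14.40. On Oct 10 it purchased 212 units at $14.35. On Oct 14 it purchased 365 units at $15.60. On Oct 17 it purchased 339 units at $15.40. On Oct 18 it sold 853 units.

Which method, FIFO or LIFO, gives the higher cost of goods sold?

LIFO

FIFO COGS: 288 @ $14.75 + 377 @ $13.50 + 188 @ $14.40 = $12,044.70
LIFO COGS: 339 @ $15.40 + 365 @ $15.60 + 149 @ $14.35 = $13,052.75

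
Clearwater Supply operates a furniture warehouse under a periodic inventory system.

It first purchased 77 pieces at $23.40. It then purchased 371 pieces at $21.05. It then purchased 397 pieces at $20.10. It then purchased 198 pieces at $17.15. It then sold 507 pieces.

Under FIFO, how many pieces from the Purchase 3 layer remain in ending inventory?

Sale 1 (507) [FIFO — oldest first]: 77 @ $23.40 + 371 @ $21.05 + 59 @ $20.10 = $10,797.25
Ending inventory: 338 @ $20.10 + 198 @ $17.15 = $10,189.50

338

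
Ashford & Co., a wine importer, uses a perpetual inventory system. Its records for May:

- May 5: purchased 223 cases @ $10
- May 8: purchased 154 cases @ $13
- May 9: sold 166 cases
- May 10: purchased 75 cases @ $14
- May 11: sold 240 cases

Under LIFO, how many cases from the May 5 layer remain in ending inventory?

May 9, 166 sold [LIFO — newest first]: 154 @ $13 + 12 @ $10 = $2,122
May 11, 240 sold [LIFO — newest first]: 75 @ $14 + 165 @ $10 = $2,700
Total COGS = $2,122 + $2,700 = $4,822
Ending inventory: 46 @ $10 = $460

46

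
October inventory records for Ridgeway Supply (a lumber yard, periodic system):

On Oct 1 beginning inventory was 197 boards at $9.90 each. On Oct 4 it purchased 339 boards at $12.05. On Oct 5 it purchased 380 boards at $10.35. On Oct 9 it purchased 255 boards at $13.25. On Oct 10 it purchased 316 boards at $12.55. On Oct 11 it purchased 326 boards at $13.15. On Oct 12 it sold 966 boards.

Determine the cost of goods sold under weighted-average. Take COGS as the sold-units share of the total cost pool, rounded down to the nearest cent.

COGS = $11,508.72

Oct 12, sell 966: 966/1813 × $21,599.70 → $11,508.72
Ending inventory (cost pool remaining) = $10,090.98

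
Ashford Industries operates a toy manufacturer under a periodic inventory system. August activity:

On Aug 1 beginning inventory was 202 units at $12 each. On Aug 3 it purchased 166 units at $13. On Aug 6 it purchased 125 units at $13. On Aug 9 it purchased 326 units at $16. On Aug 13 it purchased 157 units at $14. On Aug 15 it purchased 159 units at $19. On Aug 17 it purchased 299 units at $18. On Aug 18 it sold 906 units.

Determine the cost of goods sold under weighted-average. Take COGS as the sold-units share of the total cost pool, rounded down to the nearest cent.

COGS = $13,914.74

Aug 18, sell 906: 906/1434 × $22,024.00 → $13,914.74
Ending inventory (cost pool remaining) = $8,109.26
Check: goods available $22,024.00 = COGS $13,914.74 + ending $8,109.26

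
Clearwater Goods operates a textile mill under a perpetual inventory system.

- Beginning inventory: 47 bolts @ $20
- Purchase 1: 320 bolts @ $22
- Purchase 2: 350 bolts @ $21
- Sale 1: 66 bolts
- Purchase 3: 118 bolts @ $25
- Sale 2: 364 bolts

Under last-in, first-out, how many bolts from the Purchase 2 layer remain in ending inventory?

Sale 1 (66) [LIFO — newest first]: 66 @ $21 = $1,386
Sale 2 (364) [LIFO — newest first]: 118 @ $25 + 246 @ $21 = $8,116
Total COGS = $1,386 + $8,116 = $9,502
Ending inventory: 47 @ $20 + 320 @ $22 + 38 @ $21 = $8,778
Check: goods available $18,280 = COGS $9,502 + ending $8,778

38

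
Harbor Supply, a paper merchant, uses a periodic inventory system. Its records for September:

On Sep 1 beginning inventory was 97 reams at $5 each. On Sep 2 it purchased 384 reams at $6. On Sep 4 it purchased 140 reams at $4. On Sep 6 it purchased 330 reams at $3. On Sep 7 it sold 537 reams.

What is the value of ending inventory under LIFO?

Sep 7, 537 sold [LIFO — newest first]: 330 @ $3 + 140 @ $4 + 67 @ $6 = $1,952
Ending inventory: 97 @ $5 + 317 @ $6 = $2,387

Ending inventory = $2,387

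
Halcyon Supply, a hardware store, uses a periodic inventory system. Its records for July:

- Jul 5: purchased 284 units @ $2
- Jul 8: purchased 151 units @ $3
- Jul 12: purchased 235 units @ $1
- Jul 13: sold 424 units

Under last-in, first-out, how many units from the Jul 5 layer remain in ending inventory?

Jul 13, 424 sold [LIFO — newest first]: 235 @ $1 + 151 @ $3 + 38 @ $2 = $764
Ending inventory: 246 @ $2 = $492
Check: goods available $1,256 = COGS $764 + ending $492

246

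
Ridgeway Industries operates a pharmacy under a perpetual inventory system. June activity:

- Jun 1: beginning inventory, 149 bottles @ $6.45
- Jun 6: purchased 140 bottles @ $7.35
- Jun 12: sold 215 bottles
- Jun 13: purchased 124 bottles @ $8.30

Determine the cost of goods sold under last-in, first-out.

Jun 12, 215 sold [LIFO — newest first]: 140 @ $7.35 + 75 @ $6.45 = $1,512.75
Ending inventory: 74 @ $6.45 + 124 @ $8.30 = $1,506.50
Check: goods available $3,019.25 = COGS $1,512.75 + ending $1,506.50

COGS = $1,512.75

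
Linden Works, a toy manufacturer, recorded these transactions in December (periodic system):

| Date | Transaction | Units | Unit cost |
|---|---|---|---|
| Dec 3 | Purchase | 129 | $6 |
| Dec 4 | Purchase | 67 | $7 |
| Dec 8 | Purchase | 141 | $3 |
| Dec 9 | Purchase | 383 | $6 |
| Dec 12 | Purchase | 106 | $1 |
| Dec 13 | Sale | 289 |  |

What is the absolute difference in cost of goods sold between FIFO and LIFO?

FIFO COGS: 129 @ $6 + 67 @ $7 + 93 @ $3 = $1,522
LIFO COGS: 106 @ $1 + 183 @ $6 = $1,204
Difference = |$1,522 − $1,204| = $318

$318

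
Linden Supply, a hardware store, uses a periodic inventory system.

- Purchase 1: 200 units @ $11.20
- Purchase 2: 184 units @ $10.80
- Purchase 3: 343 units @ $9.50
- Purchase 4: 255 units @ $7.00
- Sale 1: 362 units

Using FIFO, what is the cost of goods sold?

COGS = $3,989.60

Sale 1 (362) [FIFO — oldest first]: 200 @ $11.20 + 162 @ $10.80 = $3,989.60
Ending inventory: 22 @ $10.80 + 343 @ $9.50 + 255 @ $7.00 = $5,281.10
Check: goods available $9,270.70 = COGS $3,989.60 + ending $5,281.10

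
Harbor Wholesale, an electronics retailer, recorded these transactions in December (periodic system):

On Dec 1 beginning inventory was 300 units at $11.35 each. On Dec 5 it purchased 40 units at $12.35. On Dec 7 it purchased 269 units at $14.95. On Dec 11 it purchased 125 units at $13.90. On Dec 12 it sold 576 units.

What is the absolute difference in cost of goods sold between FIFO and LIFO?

$437.55

FIFO COGS: 300 @ $11.35 + 40 @ $12.35 + 236 @ $14.95 = $7,427.20
LIFO COGS: 125 @ $13.90 + 269 @ $14.95 + 40 @ $12.35 + 142 @ $11.35 = $7,864.75
Difference = |$7,427.20 − $7,864.75| = $437.55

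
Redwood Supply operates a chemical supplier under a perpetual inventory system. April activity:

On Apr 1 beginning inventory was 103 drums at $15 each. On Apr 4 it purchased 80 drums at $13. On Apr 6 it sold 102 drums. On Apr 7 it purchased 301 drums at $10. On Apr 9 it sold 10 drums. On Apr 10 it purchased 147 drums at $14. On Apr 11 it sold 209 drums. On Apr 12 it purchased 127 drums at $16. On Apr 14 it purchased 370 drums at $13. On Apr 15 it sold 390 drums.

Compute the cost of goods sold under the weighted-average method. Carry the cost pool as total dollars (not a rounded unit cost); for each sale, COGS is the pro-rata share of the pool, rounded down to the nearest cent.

After Apr 1: 103 on hand, pool $1,545.00 (≈ $15.0000 each)
After Apr 4: 183 on hand, pool $2,585.00 (≈ $14.1257 each)
Apr 6, sell 102: 102/183 × $2,585.00 → $1,440.81
After Apr 7: 382 on hand, pool $4,154.19 (≈ $10.8748 each)
Apr 9, sell 10: 10/382 × $4,154.19 → $108.74
After Apr 10: 519 on hand, pool $6,103.45 (≈ $11.7600 each)
Apr 11, sell 209: 209/519 × $6,103.45 → $2,457.84
After Apr 12: 437 on hand, pool $5,677.61 (≈ $12.9922 each)
After Apr 14: 807 on hand, pool $10,487.61 (≈ $12.9958 each)
Apr 15, sell 390: 390/807 × $10,487.61 → $5,068.36
Total COGS = $1,440.81 + $108.74 + $2,457.84 + $5,068.36 = $9,075.75
Ending inventory (cost pool remaining) = $5,419.25

COGS = $9,075.75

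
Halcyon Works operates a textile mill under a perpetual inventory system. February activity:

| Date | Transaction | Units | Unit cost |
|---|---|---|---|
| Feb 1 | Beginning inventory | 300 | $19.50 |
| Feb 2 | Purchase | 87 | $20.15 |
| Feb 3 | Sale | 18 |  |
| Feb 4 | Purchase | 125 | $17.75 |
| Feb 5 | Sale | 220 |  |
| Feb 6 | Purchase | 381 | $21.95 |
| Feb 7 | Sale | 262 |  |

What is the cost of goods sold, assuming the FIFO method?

COGS = $9,608.80

Feb 3, 18 sold [FIFO — oldest first]: 18 @ $19.50 = $351.00
Feb 5, 220 sold [FIFO — oldest first]: 220 @ $19.50 = $4,290.00
Feb 7, 262 sold [FIFO — oldest first]: 62 @ $19.50 + 87 @ $20.15 + 113 @ $17.75 = $4,967.80
Total COGS = $351.00 + $4,290.00 + $4,967.80 = $9,608.80
Ending inventory: 12 @ $17.75 + 381 @ $21.95 = $8,575.95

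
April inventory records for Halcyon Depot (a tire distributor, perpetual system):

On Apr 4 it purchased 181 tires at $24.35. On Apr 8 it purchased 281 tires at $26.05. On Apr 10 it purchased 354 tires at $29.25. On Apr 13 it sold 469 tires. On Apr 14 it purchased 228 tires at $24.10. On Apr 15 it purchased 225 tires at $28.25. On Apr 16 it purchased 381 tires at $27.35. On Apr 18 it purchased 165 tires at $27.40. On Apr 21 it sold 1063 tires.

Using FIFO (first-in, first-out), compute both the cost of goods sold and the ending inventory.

Apr 13, 469 sold [FIFO — oldest first]: 181 @ $24.35 + 281 @ $26.05 + 7 @ $29.25 = $11,932.15
Apr 21, 1063 sold [FIFO — oldest first]: 347 @ $29.25 + 228 @ $24.10 + 225 @ $28.25 + 263 @ $27.35 = $29,193.85
Total COGS = $11,932.15 + $29,193.85 = $41,126.00
Ending inventory: 118 @ $27.35 + 165 @ $27.40 = $7,748.30
Check: goods available $48,874.30 = COGS $41,126.00 + ending $7,748.30

COGS = $41,126.00; ending inventory = $7,748.30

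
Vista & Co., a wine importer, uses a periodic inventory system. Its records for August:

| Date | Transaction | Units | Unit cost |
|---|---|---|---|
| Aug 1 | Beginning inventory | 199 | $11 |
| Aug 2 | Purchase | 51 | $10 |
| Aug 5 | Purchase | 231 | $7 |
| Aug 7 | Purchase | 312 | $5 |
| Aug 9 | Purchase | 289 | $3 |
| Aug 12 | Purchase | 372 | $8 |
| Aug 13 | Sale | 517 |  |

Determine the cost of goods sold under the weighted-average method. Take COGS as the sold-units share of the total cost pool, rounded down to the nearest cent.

Aug 13, sell 517: 517/1454 × $9,719.00 → $3,455.79
Ending inventory (cost pool remaining) = $6,263.21

COGS = $3,455.79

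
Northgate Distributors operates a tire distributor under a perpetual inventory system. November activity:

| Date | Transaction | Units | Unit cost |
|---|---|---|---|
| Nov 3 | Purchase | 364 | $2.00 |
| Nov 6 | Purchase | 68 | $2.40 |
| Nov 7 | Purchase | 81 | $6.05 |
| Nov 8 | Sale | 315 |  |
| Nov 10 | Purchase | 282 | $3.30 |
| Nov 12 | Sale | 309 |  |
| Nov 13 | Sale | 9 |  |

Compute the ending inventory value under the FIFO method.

Ending inventory = $534.60

Nov 8, 315 sold [FIFO — oldest first]: 315 @ $2.00 = $630.00
Nov 12, 309 sold [FIFO — oldest first]: 49 @ $2.00 + 68 @ $2.40 + 81 @ $6.05 + 111 @ $3.30 = $1,117.55
Nov 13, 9 sold [FIFO — oldest first]: 9 @ $3.30 = $29.70
Total COGS = $630.00 + $1,117.55 + $29.70 = $1,777.25
Ending inventory: 162 @ $3.30 = $534.60
Check: goods available $2,311.85 = COGS $1,777.25 + ending $534.60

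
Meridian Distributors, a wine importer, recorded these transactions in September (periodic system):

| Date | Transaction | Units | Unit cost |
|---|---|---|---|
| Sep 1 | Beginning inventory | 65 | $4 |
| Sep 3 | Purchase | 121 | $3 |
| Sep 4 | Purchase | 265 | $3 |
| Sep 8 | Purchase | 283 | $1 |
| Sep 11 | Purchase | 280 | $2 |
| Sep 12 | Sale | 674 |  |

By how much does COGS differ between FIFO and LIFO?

$465

FIFO COGS: 65 @ $4 + 121 @ $3 + 265 @ $3 + 223 @ $1 = $1,641
LIFO COGS: 280 @ $2 + 283 @ $1 + 111 @ $3 = $1,176
Difference = |$1,641 − $1,176| = $465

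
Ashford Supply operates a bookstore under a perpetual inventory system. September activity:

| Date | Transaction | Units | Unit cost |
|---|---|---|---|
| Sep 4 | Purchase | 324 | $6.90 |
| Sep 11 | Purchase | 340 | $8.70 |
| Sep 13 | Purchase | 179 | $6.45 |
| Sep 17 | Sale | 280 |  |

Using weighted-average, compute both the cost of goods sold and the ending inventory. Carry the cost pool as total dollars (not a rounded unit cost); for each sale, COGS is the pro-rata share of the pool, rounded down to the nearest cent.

COGS = $2,108.51; ending inventory = $4,239.64

After Sep 4: 324 on hand, pool $2,235.60 (≈ $6.9000 each)
After Sep 11: 664 on hand, pool $5,193.60 (≈ $7.8217 each)
After Sep 13: 843 on hand, pool $6,348.15 (≈ $7.5304 each)
Sep 17, sell 280: 280/843 × $6,348.15 → $2,108.51
Ending inventory (cost pool remaining) = $4,239.64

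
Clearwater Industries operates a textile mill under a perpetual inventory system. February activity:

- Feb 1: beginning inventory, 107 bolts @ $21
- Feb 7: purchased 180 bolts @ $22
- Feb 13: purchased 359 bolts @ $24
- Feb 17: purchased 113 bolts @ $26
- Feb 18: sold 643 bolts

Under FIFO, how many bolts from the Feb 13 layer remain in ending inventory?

Feb 18, 643 sold [FIFO — oldest first]: 107 @ $21 + 180 @ $22 + 356 @ $24 = $14,751
Ending inventory: 3 @ $24 + 113 @ $26 = $3,010

3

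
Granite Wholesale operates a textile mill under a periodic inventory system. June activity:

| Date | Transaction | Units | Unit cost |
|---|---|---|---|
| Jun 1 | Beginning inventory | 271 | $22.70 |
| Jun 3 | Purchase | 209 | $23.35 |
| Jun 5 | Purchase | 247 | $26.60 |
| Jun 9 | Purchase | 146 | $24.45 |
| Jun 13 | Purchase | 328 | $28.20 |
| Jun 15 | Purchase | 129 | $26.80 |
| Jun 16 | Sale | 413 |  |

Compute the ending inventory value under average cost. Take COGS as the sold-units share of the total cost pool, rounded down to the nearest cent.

Ending inventory = $23,358.37

Jun 16, sell 413: 413/1330 × $33,878.55 → $10,520.18
Ending inventory (cost pool remaining) = $23,358.37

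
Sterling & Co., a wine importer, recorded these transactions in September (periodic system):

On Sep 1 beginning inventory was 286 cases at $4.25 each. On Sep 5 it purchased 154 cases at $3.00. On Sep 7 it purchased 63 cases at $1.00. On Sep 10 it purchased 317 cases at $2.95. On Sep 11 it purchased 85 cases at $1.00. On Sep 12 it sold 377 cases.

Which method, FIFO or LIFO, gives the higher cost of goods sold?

FIFO COGS: 286 @ $4.25 + 91 @ $3.00 = $1,488.50
LIFO COGS: 85 @ $1.00 + 292 @ $2.95 = $946.40

FIFO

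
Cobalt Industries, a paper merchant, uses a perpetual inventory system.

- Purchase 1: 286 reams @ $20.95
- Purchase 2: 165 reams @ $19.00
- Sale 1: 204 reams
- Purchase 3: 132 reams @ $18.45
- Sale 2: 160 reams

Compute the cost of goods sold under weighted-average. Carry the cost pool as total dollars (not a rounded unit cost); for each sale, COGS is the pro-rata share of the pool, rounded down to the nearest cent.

COGS = $7,266.55

After Purchase 1: 286 on hand, pool $5,991.70 (≈ $20.9500 each)
After Purchase 2: 451 on hand, pool $9,126.70 (≈ $20.2366 each)
Sale 1, sell 204: 204/451 × $9,126.70 → $4,128.26
After Purchase 3: 379 on hand, pool $7,433.84 (≈ $19.6144 each)
Sale 2, sell 160: 160/379 × $7,433.84 → $3,138.29
Total COGS = $4,128.26 + $3,138.29 = $7,266.55
Ending inventory (cost pool remaining) = $4,295.55
Check: goods available $11,562.10 = COGS $7,266.55 + ending $4,295.55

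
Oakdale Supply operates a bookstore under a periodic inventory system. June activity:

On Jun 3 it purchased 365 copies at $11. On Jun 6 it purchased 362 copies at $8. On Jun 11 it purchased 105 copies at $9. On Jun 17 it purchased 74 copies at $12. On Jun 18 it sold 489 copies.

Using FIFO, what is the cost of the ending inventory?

Jun 18, 489 sold [FIFO — oldest first]: 365 @ $11 + 124 @ $8 = $5,007
Ending inventory: 238 @ $8 + 105 @ $9 + 74 @ $12 = $3,737
Check: goods available $8,744 = COGS $5,007 + ending $3,737

Ending inventory = $3,737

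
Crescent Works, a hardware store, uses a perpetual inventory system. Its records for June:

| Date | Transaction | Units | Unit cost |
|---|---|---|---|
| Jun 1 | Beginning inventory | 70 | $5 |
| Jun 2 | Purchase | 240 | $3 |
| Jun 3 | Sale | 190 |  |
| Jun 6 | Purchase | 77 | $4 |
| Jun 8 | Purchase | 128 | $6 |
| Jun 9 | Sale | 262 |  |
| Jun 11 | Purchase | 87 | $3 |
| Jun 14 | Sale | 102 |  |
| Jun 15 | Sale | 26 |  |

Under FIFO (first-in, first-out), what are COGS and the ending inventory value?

COGS = $2,341; ending inventory = $66

Jun 3, 190 sold [FIFO — oldest first]: 70 @ $5 + 120 @ $3 = $710
Jun 9, 262 sold [FIFO — oldest first]: 120 @ $3 + 77 @ $4 + 65 @ $6 = $1,058
Jun 14, 102 sold [FIFO — oldest first]: 63 @ $6 + 39 @ $3 = $495
Jun 15, 26 sold [FIFO — oldest first]: 26 @ $3 = $78
Total COGS = $710 + $1,058 + $495 + $78 = $2,341
Ending inventory: 22 @ $3 = $66
Check: goods available $2,407 = COGS $2,341 + ending $66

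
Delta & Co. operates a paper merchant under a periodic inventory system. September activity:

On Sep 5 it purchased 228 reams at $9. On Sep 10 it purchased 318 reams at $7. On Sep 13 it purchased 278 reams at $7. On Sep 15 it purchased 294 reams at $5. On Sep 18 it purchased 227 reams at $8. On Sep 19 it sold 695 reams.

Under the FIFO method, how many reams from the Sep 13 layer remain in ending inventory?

Sep 19, 695 sold [FIFO — oldest first]: 228 @ $9 + 318 @ $7 + 149 @ $7 = $5,321
Ending inventory: 129 @ $7 + 294 @ $5 + 227 @ $8 = $4,189

129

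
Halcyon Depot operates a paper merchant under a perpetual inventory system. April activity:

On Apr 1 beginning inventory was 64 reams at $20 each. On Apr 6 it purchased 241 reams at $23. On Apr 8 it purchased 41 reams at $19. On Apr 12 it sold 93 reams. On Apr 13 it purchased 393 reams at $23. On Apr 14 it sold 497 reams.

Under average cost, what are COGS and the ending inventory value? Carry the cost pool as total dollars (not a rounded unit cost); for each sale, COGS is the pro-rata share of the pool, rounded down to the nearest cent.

After Apr 1: 64 on hand, pool $1,280.00 (≈ $20.0000 each)
After Apr 6: 305 on hand, pool $6,823.00 (≈ $22.3705 each)
After Apr 8: 346 on hand, pool $7,602.00 (≈ $21.9711 each)
Apr 12, sell 93: 93/346 × $7,602.00 → $2,043.31
After Apr 13: 646 on hand, pool $14,597.69 (≈ $22.5970 each)
Apr 14, sell 497: 497/646 × $14,597.69 → $11,230.73
Total COGS = $2,043.31 + $11,230.73 = $13,274.04
Ending inventory (cost pool remaining) = $3,366.96
Check: goods available $16,641.00 = COGS $13,274.04 + ending $3,366.96

COGS = $13,274.04; ending inventory = $3,366.96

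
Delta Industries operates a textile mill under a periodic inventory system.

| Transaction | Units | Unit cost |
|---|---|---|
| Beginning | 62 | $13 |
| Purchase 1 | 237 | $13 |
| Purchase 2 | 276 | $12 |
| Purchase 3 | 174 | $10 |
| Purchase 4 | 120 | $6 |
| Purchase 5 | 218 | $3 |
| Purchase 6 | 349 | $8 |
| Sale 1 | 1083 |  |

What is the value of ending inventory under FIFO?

Ending inventory = $2,804

Sale 1 (1083) [FIFO — oldest first]: 62 @ $13 + 237 @ $13 + 276 @ $12 + 174 @ $10 + 120 @ $6 + 214 @ $3 = $10,301
Ending inventory: 4 @ $3 + 349 @ $8 = $2,804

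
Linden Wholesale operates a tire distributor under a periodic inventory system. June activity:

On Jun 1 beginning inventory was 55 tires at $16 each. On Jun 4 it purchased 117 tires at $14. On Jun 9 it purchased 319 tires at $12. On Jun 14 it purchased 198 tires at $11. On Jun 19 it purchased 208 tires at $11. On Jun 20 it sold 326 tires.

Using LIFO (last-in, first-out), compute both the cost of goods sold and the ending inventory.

Jun 20, 326 sold [LIFO — newest first]: 208 @ $11 + 118 @ $11 = $3,586
Ending inventory: 55 @ $16 + 117 @ $14 + 319 @ $12 + 80 @ $11 = $7,226

COGS = $3,586; ending inventory = $7,226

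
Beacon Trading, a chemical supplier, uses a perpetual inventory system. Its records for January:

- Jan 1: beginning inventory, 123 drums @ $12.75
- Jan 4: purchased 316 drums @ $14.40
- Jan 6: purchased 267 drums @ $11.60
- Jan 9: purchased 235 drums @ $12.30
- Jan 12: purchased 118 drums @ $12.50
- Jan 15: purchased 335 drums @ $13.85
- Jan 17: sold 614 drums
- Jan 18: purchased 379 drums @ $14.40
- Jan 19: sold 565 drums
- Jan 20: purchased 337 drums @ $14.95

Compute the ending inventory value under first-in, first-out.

Jan 17, 614 sold [FIFO — oldest first]: 123 @ $12.75 + 316 @ $14.40 + 175 @ $11.60 = $8,148.65
Jan 19, 565 sold [FIFO — oldest first]: 92 @ $11.60 + 235 @ $12.30 + 118 @ $12.50 + 120 @ $13.85 = $7,094.70
Total COGS = $8,148.65 + $7,094.70 = $15,243.35
Ending inventory: 215 @ $13.85 + 379 @ $14.40 + 337 @ $14.95 = $13,473.50

Ending inventory = $13,473.50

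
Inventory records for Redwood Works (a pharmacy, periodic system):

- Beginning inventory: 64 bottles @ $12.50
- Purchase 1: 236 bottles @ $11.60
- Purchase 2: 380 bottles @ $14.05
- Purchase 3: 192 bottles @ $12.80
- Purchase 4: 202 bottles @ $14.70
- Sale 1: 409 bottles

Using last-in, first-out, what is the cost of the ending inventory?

Sale 1 (409) [LIFO — newest first]: 202 @ $14.70 + 192 @ $12.80 + 15 @ $14.05 = $5,637.75
Ending inventory: 64 @ $12.50 + 236 @ $11.60 + 365 @ $14.05 = $8,665.85
Check: goods available $14,303.60 = COGS $5,637.75 + ending $8,665.85

Ending inventory = $8,665.85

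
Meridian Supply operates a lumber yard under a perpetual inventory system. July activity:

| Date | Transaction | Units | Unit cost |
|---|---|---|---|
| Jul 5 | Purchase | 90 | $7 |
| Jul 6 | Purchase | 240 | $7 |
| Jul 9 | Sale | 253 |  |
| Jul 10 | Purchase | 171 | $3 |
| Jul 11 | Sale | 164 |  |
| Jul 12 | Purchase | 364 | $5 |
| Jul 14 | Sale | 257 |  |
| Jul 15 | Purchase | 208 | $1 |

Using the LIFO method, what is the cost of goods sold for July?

Jul 9, 253 sold [LIFO — newest first]: 240 @ $7 + 13 @ $7 = $1,771
Jul 11, 164 sold [LIFO — newest first]: 164 @ $3 = $492
Jul 14, 257 sold [LIFO — newest first]: 257 @ $5 = $1,285
Total COGS = $1,771 + $492 + $1,285 = $3,548
Ending inventory: 77 @ $7 + 7 @ $3 + 107 @ $5 + 208 @ $1 = $1,303

COGS = $3,548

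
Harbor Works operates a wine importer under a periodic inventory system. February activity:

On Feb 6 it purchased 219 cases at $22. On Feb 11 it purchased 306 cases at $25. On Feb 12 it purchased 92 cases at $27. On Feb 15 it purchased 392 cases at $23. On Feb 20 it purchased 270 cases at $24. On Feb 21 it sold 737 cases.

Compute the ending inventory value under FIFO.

Feb 21, 737 sold [FIFO — oldest first]: 219 @ $22 + 306 @ $25 + 92 @ $27 + 120 @ $23 = $17,712
Ending inventory: 272 @ $23 + 270 @ $24 = $12,736

Ending inventory = $12,736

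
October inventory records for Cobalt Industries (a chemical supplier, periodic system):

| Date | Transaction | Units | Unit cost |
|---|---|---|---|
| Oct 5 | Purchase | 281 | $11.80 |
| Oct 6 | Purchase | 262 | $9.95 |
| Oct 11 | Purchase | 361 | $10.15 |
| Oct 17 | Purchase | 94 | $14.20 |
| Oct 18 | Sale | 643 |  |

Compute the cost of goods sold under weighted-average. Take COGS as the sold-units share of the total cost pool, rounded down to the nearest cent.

COGS = $7,036.69

Oct 18, sell 643: 643/998 × $10,921.65 → $7,036.69
Ending inventory (cost pool remaining) = $3,884.96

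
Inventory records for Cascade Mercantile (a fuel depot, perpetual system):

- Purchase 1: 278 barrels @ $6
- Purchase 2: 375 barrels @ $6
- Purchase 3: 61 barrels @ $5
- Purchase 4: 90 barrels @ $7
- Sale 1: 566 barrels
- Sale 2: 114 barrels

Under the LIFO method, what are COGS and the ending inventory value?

Sale 1 (566) [LIFO — newest first]: 90 @ $7 + 61 @ $5 + 375 @ $6 + 40 @ $6 = $3,425
Sale 2 (114) [LIFO — newest first]: 114 @ $6 = $684
Total COGS = $3,425 + $684 = $4,109
Ending inventory: 124 @ $6 = $744

COGS = $4,109; ending inventory = $744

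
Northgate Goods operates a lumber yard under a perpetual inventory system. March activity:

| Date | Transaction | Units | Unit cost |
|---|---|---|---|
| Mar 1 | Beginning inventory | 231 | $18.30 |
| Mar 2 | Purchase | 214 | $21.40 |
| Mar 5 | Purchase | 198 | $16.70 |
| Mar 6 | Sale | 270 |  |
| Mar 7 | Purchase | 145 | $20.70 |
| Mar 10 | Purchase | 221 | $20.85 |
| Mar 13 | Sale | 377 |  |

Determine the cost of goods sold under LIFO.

Mar 6, 270 sold [LIFO — newest first]: 198 @ $16.70 + 72 @ $21.40 = $4,847.40
Mar 13, 377 sold [LIFO — newest first]: 221 @ $20.85 + 145 @ $20.70 + 11 @ $21.40 = $7,844.75
Total COGS = $4,847.40 + $7,844.75 = $12,692.15
Ending inventory: 231 @ $18.30 + 131 @ $21.40 = $7,030.70
Check: goods available $19,722.85 = COGS $12,692.15 + ending $7,030.70

COGS = $12,692.15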